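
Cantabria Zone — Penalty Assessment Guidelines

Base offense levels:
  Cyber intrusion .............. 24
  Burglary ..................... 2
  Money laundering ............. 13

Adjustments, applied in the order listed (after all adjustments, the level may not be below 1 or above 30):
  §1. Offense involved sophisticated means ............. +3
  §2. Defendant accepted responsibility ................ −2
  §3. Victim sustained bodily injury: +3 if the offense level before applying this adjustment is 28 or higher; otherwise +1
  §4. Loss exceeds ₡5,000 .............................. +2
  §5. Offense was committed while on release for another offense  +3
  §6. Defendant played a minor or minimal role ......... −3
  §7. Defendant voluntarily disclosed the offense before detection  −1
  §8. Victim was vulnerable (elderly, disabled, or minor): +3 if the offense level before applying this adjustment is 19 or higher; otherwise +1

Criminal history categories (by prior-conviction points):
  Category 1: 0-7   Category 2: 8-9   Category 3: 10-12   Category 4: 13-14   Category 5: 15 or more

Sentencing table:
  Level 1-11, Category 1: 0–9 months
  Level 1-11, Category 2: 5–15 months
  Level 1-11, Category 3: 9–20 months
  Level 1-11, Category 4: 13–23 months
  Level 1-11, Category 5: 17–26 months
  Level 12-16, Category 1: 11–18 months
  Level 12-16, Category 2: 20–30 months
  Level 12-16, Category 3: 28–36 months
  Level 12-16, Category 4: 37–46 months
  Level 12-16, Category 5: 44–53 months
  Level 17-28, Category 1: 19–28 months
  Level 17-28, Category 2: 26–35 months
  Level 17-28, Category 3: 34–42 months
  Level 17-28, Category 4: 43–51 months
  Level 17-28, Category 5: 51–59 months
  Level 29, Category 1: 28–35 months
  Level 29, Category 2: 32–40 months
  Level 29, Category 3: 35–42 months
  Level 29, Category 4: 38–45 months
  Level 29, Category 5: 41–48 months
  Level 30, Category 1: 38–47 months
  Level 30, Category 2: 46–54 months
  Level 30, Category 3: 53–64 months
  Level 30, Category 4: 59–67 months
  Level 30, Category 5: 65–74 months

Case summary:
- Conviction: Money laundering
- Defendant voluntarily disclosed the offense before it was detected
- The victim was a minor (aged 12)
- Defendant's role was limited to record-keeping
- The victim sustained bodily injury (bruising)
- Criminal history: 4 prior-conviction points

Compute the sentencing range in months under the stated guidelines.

Base offense level for money laundering: 13.
§1 does not apply.
§3 applies (level before this adjustment is 13 < 28, so +1): 13 + 1 = 14.
§5 does not apply.
§6 applies: 14 − 3 = 11.
§7 applies: 11 − 1 = 10.
§8 applies (level before this adjustment is 10 < 19, so +1): 10 + 1 = 11.
Final offense level: 11.
Criminal history: 4 prior points → Category 1 (0-7).
Level 11 falls in the 1-11 band.
Grid: Level 1-11 × Category 1 = 0-9 months.

0-9 months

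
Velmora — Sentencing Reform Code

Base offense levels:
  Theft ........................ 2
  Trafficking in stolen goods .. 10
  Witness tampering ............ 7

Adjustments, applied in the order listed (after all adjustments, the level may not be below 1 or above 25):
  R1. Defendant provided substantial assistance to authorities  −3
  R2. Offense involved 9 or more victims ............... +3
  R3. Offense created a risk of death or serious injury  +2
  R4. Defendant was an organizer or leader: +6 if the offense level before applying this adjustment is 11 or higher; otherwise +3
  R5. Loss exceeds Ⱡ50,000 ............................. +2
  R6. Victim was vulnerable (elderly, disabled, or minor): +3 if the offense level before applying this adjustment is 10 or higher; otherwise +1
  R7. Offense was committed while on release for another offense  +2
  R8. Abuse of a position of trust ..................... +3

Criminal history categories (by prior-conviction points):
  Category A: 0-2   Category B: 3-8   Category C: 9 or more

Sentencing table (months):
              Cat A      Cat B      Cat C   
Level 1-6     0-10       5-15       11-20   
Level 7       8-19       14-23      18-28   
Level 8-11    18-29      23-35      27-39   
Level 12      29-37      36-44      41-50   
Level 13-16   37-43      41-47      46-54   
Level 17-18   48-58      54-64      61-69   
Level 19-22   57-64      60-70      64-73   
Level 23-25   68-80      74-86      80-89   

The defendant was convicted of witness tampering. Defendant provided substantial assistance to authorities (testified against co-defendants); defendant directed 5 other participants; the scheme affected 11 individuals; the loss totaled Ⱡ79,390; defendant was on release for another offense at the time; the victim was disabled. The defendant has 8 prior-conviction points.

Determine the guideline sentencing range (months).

54-64 months

Base offense level for witness tampering: 7.
R1 applies: 7 − 3 = 4.
R2 applies: 4 + 3 = 7.
R3 does not apply.
R4 applies (level before this adjustment is 7 < 11, so +3): 7 + 3 = 10.
R5 applies: 10 + 2 = 12.
R6 applies (level before this adjustment is 12 ≥ 10, so +3): 12 + 3 = 15.
R7 applies: 15 + 2 = 17.
Final offense level: 17.
Criminal history: 8 prior points → Category B (3-8).
Level 17 falls in the 17-18 band.
Grid: Level 17-18 × Category B = 54-64 months.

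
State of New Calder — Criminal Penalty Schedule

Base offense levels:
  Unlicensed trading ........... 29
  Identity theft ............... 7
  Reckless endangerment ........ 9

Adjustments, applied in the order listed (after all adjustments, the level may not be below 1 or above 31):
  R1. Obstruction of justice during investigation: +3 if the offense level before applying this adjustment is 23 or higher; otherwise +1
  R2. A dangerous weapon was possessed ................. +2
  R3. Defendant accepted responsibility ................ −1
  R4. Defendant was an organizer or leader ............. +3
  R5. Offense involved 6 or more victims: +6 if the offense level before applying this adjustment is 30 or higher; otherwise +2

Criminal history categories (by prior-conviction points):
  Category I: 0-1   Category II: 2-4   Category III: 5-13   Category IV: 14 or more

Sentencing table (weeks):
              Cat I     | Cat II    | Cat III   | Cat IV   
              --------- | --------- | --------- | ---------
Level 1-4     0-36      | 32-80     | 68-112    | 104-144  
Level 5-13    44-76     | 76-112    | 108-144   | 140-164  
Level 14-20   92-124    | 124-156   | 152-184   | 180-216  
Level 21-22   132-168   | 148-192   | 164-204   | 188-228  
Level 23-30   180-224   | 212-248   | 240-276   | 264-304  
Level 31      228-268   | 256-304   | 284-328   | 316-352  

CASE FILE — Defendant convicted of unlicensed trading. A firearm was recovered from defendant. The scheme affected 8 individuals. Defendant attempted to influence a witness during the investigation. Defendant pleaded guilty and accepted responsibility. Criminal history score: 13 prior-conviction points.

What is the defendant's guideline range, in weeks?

284-328 weeks

Base offense level for unlicensed trading: 29.
R1 applies (level before this adjustment is 29 ≥ 23, so +3): 29 + 3 = 32.
R2 applies: 32 + 2 = 34.
R3 applies: 34 − 1 = 33.
R5 applies (level before this adjustment is 33 ≥ 30, so +6): 33 + 6 = 39.
Level 39 exceeds the maximum of 31; capped at 31.
Final offense level: 31.
Criminal history: 13 prior points → Category III (5-13).
Level 31 falls in the 31 band.
Grid: Level 31 × Category III = 284-328 weeks.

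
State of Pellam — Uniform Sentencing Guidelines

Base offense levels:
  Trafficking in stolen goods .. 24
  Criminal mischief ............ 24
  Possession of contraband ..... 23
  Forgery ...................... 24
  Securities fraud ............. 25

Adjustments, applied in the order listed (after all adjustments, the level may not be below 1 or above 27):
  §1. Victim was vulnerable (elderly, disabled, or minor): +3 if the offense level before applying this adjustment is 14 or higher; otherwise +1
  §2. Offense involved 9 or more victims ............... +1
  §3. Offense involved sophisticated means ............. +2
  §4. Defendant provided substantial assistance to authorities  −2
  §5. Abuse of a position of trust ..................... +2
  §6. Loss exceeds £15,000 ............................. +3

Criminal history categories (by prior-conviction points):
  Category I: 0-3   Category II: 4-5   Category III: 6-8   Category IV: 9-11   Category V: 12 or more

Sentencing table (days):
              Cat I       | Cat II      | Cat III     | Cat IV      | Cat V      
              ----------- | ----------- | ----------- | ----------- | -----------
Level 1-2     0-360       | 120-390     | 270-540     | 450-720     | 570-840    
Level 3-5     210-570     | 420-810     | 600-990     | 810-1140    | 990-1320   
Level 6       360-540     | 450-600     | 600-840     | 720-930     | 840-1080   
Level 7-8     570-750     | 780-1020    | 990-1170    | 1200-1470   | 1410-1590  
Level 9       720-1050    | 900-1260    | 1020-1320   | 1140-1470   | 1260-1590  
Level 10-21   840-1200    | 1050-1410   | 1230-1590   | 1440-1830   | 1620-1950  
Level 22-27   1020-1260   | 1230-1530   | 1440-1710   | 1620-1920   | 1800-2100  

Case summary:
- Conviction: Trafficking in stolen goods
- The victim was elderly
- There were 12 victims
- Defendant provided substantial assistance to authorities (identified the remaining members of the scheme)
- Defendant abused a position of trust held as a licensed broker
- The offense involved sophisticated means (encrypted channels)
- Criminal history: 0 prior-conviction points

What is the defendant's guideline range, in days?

Base offense level for trafficking in stolen goods: 24.
§1 applies (level before this adjustment is 24 ≥ 14, so +3): 24 + 3 = 27.
§2 applies: 27 + 1 = 28.
§3 applies: 28 + 2 = 30.
§4 applies: 30 − 2 = 28.
§5 applies: 28 + 2 = 30.
§6 does not apply.
Level 30 exceeds the maximum of 27; capped at 27.
Final offense level: 27.
Criminal history: 0 prior points → Category I (0-3).
Level 27 falls in the 22-27 band.
Grid: Level 22-27 × Category I = 1020-1260 days.

1020-1260 days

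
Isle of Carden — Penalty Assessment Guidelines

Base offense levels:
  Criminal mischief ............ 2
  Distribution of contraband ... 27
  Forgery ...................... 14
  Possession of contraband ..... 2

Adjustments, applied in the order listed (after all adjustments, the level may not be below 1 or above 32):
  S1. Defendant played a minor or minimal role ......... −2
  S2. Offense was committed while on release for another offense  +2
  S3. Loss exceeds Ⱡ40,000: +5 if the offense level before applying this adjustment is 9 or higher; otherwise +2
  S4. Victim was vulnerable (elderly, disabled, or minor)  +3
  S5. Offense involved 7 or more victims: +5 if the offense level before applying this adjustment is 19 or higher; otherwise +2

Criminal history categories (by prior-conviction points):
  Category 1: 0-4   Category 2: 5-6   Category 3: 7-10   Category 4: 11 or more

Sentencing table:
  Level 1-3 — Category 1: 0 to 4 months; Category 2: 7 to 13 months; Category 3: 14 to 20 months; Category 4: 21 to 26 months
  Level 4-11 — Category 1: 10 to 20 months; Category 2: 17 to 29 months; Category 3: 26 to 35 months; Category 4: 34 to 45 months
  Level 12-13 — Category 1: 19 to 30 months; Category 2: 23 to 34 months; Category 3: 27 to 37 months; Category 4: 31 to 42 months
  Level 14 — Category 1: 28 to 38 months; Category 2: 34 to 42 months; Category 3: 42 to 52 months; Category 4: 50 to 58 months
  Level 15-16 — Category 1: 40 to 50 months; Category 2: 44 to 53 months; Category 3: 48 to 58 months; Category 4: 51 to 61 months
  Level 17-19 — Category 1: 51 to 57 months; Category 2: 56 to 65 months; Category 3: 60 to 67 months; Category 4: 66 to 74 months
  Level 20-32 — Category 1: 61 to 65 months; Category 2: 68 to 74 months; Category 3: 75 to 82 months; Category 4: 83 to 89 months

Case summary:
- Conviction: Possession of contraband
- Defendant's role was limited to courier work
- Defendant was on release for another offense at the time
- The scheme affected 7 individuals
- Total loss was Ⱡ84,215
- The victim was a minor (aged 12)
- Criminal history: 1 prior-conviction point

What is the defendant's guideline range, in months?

Base offense level for possession of contraband: 2.
S1 applies: 2 − 2 = 0.
S2 applies: 0 + 2 = 2.
S3 applies (level before this adjustment is 2 < 9, so +2): 2 + 2 = 4.
S4 applies: 4 + 3 = 7.
S5 applies (level before this adjustment is 7 < 19, so +2): 7 + 2 = 9.
Final offense level: 9.
Criminal history: 1 prior point → Category 1 (0-4).
Level 9 falls in the 4-11 band.
Grid: Level 4-11 × Category 1 = 10-20 months.

10-20 months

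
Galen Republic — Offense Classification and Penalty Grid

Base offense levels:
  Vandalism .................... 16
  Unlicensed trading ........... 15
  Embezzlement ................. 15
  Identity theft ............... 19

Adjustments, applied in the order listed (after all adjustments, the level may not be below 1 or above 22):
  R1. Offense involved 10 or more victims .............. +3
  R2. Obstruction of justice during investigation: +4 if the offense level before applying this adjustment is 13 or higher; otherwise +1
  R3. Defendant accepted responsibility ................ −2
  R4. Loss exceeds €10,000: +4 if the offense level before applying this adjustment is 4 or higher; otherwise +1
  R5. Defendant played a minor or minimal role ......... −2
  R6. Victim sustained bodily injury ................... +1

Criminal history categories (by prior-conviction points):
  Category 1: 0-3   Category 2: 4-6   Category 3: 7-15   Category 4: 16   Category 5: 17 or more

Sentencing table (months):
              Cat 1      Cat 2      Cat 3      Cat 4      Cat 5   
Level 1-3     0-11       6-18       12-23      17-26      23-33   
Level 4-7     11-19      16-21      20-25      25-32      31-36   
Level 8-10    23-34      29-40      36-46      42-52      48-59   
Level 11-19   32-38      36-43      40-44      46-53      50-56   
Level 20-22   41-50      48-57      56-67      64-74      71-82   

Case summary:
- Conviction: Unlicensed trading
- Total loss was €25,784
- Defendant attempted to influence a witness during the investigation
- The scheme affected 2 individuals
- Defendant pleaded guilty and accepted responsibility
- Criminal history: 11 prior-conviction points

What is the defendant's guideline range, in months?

Base offense level for unlicensed trading: 15.
R1 does not apply.
R2 applies (level before this adjustment is 15 ≥ 13, so +4): 15 + 4 = 19.
R3 applies: 19 − 2 = 17.
R4 applies (level before this adjustment is 17 ≥ 4, so +4): 17 + 4 = 21.
R6 does not apply.
Final offense level: 21.
Criminal history: 11 prior points → Category 3 (7-15).
Level 21 falls in the 20-22 band.
Grid: Level 20-22 × Category 3 = 56-67 months.

56-67 months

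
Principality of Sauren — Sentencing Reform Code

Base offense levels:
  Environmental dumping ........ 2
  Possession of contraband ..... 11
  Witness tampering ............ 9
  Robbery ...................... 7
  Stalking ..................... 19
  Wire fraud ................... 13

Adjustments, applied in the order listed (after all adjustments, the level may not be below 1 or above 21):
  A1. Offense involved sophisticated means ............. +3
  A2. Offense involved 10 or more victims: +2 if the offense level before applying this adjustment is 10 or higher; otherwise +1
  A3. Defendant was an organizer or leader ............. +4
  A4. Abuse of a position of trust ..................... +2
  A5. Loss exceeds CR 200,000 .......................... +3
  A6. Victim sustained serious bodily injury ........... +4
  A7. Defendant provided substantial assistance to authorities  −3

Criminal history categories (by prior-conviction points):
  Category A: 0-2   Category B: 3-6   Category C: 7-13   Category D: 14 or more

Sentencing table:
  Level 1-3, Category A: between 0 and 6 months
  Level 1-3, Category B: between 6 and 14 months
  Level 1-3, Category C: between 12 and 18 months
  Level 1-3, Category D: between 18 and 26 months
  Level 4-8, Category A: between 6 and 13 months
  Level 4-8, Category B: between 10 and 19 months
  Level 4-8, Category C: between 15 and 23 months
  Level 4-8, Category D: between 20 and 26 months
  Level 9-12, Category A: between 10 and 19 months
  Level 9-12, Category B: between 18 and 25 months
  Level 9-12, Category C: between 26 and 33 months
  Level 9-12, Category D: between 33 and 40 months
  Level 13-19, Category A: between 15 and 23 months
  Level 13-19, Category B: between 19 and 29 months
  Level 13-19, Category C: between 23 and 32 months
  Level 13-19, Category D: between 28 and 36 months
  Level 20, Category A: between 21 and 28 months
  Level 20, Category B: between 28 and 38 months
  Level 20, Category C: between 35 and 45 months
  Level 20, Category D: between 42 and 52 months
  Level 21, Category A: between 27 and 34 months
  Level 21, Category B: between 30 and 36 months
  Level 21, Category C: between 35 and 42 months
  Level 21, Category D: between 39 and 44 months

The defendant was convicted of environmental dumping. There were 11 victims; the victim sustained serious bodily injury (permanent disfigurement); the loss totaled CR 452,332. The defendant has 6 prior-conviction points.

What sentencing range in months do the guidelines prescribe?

Base offense level for environmental dumping: 2.
A1 does not apply.
A2 applies (level before this adjustment is 2 < 10, so +1): 2 + 1 = 3.
A3 does not apply.
A5 applies: 3 + 3 = 6.
A6 applies: 6 + 4 = 10.
Final offense level: 10.
Criminal history: 6 prior points → Category B (3-6).
Level 10 falls in the 9-12 band.
Grid: Level 9-12 × Category B = 18-25 months.

18-25 months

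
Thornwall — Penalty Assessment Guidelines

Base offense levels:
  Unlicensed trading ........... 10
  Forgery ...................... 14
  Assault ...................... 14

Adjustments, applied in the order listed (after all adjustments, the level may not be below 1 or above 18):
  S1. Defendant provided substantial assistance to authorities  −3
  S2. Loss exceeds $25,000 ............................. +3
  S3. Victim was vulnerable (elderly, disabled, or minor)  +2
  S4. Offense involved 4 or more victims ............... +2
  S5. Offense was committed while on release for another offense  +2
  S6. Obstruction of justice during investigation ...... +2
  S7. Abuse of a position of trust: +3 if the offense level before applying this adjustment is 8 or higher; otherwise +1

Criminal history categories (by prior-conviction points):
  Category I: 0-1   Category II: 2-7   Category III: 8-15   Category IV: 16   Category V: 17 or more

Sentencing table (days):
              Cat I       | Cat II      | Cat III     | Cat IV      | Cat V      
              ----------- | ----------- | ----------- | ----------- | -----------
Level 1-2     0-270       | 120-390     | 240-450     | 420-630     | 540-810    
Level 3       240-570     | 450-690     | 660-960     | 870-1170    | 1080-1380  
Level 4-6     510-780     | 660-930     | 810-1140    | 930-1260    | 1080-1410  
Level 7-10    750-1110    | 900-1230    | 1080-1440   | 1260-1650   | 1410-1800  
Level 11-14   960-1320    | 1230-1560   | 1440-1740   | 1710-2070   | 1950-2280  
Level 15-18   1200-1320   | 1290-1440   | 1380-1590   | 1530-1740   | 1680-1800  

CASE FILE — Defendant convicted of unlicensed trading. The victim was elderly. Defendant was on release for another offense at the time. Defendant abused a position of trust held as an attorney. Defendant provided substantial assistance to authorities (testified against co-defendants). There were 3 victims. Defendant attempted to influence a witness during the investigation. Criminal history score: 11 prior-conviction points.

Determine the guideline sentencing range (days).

1380-1590 days

Base offense level for unlicensed trading: 10.
S1 applies: 10 − 3 = 7.
S3 applies: 7 + 2 = 9.
S5 applies: 9 + 2 = 11.
S6 applies: 11 + 2 = 13.
S7 applies (level before this adjustment is 13 ≥ 8, so +3): 13 + 3 = 16.
Final offense level: 16.
Criminal history: 11 prior points → Category III (8-15).
Level 16 falls in the 15-18 band.
Grid: Level 15-18 × Category III = 1380-1590 days.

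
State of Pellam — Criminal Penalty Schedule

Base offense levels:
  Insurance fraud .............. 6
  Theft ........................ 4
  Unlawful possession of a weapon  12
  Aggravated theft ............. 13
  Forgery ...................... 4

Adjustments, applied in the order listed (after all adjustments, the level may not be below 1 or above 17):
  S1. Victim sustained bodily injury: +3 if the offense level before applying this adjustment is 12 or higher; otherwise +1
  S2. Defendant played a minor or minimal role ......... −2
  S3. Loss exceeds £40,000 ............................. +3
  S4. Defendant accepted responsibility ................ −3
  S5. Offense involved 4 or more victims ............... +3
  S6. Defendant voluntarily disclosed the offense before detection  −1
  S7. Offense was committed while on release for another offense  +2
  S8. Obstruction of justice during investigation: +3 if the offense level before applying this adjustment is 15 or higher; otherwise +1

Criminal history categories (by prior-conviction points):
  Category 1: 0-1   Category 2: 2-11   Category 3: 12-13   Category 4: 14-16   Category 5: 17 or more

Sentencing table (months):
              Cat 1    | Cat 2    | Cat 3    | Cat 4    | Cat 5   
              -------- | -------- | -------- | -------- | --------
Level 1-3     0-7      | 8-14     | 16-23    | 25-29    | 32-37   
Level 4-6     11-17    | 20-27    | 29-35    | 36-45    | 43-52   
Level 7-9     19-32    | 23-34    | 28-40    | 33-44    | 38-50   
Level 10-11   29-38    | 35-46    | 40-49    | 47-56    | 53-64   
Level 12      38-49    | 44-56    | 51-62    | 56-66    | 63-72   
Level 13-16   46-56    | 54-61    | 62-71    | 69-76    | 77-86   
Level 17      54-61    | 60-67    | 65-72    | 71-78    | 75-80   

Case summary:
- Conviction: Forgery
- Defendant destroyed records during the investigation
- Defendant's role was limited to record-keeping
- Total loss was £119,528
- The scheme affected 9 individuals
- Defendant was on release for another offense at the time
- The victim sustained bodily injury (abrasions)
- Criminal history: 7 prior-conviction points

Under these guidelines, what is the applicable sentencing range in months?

Base offense level for forgery: 4.
S1 applies (level before this adjustment is 4 < 12, so +1): 4 + 1 = 5.
S2 applies: 5 − 2 = 3.
S3 applies: 3 + 3 = 6.
S4 does not apply.
S5 applies: 6 + 3 = 9.
S7 applies: 9 + 2 = 11.
S8 applies (level before this adjustment is 11 < 15, so +1): 11 + 1 = 12.
Final offense level: 12.
Criminal history: 7 prior points → Category 2 (2-11).
Level 12 falls in the 12 band.
Grid: Level 12 × Category 2 = 44-56 months.

44-56 months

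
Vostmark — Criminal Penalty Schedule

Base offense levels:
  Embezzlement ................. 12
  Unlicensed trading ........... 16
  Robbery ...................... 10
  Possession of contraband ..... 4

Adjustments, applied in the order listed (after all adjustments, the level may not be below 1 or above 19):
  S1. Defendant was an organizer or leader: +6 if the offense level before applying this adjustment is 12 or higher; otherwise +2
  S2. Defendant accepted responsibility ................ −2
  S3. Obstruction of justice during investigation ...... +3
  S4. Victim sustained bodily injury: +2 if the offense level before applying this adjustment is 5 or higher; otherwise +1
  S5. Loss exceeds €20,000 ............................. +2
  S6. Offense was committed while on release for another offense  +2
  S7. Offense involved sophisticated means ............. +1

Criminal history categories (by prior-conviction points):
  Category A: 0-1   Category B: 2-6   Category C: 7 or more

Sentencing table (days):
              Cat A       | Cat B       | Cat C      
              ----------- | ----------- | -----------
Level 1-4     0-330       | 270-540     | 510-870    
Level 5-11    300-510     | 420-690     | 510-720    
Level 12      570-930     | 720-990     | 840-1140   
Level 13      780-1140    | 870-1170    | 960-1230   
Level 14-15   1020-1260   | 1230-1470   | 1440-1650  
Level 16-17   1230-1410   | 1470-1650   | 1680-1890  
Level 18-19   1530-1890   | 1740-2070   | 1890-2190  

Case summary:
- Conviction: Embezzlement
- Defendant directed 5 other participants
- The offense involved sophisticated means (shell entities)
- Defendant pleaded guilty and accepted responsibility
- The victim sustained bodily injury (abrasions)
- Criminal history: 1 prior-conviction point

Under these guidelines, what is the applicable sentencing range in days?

Base offense level for embezzlement: 12.
S1 applies (level before this adjustment is 12 ≥ 12, so +6): 12 + 6 = 18.
S2 applies: 18 − 2 = 16.
S3 does not apply.
S4 applies (level before this adjustment is 16 ≥ 5, so +2): 16 + 2 = 18.
S6 does not apply.
S7 applies: 18 + 1 = 19.
Final offense level: 19.
Criminal history: 1 prior point → Category A (0-1).
Level 19 falls in the 18-19 band.
Grid: Level 18-19 × Category A = 1530-1890 days.

1530-1890 days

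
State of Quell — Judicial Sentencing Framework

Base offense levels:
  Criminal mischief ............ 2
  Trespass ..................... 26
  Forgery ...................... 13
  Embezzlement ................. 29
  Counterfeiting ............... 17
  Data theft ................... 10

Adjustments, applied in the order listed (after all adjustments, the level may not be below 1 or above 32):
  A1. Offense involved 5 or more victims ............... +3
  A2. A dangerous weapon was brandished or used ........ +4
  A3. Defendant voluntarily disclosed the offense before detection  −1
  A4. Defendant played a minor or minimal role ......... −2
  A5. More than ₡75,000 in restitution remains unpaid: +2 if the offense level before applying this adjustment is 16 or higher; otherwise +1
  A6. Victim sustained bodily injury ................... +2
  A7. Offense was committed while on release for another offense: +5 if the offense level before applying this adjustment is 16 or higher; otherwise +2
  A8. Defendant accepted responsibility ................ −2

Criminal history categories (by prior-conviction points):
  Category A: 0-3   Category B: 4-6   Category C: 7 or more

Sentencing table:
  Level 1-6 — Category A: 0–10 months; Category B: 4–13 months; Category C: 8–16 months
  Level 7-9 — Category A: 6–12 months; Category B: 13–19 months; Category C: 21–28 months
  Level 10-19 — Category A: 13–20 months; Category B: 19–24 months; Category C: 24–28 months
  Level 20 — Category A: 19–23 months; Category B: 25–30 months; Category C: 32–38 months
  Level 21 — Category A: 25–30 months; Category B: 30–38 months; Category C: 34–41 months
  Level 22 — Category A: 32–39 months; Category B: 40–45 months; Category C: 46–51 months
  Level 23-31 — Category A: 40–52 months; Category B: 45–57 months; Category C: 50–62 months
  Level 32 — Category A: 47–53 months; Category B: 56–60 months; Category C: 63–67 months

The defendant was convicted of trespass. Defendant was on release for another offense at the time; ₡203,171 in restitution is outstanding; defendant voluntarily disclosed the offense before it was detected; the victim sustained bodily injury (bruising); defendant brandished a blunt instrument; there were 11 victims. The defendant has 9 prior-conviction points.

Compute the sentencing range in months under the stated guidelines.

63-67 months

Base offense level for trespass: 26.
A1 applies: 26 + 3 = 29.
A2 applies: 29 + 4 = 33.
A3 applies: 33 − 1 = 32.
A5 applies (level before this adjustment is 32 ≥ 16, so +2): 32 + 2 = 34.
A6 applies: 34 + 2 = 36.
A7 applies (level before this adjustment is 36 ≥ 16, so +5): 36 + 5 = 41.
Level 41 exceeds the maximum of 32; capped at 32.
Final offense level: 32.
Criminal history: 9 prior points → Category C (7+).
Level 32 falls in the 32 band.
Grid: Level 32 × Category C = 63-67 months.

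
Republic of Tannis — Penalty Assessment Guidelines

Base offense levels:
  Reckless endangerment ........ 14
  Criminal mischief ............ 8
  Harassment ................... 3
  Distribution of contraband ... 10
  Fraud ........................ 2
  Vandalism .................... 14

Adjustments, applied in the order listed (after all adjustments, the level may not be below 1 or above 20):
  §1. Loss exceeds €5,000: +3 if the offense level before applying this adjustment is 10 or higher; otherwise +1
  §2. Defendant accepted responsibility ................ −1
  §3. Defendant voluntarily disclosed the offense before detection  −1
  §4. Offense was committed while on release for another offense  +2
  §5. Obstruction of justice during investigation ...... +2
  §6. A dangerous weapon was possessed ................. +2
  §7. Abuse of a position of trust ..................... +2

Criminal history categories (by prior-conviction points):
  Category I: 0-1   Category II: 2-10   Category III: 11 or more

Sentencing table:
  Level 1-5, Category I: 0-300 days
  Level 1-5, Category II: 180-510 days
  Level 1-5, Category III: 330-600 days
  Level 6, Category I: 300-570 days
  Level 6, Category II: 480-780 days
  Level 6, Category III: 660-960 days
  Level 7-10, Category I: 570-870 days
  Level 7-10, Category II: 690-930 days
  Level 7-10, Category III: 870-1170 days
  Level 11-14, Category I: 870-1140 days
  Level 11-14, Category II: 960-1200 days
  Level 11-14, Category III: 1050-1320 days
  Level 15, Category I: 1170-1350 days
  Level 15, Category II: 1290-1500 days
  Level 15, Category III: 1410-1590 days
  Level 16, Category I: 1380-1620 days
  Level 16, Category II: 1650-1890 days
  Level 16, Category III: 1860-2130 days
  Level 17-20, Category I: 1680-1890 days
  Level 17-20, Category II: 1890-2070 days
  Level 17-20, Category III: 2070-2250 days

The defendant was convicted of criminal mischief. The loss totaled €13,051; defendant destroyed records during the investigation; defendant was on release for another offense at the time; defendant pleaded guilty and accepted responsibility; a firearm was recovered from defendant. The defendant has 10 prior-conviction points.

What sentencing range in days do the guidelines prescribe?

960-1200 days

Base offense level for criminal mischief: 8.
§1 applies (level before this adjustment is 8 < 10, so +1): 8 + 1 = 9.
§2 applies: 9 − 1 = 8.
§3 does not apply.
§4 applies: 8 + 2 = 10.
§5 applies: 10 + 2 = 12.
§6 applies: 12 + 2 = 14.
Final offense level: 14.
Criminal history: 10 prior points → Category II (2-10).
Level 14 falls in the 11-14 band.
Grid: Level 11-14 × Category II = 960-1200 days.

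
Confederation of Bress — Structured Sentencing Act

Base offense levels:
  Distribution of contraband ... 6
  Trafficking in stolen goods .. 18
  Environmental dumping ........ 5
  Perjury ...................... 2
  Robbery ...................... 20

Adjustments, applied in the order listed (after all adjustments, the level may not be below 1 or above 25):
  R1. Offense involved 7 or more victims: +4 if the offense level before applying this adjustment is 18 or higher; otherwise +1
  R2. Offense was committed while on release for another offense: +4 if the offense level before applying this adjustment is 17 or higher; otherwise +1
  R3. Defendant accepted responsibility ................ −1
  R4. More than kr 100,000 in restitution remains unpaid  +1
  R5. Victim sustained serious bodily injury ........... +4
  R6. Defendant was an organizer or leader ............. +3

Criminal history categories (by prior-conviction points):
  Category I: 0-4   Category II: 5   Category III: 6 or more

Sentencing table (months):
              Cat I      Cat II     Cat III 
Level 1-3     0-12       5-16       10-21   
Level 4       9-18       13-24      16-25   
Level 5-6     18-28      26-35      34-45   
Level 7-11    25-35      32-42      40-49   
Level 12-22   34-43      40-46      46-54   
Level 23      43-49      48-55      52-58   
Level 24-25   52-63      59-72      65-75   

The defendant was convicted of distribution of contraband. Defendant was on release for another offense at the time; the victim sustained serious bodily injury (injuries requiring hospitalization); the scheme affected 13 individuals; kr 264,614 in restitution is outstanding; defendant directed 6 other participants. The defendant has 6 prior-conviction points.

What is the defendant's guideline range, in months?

46-54 months

Base offense level for distribution of contraband: 6.
R1 applies (level before this adjustment is 6 < 18, so +1): 6 + 1 = 7.
R2 applies (level before this adjustment is 7 < 17, so +1): 7 + 1 = 8.
R4 applies: 8 + 1 = 9.
R5 applies: 9 + 4 = 13.
R6 applies: 13 + 3 = 16.
Final offense level: 16.
Criminal history: 6 prior points → Category III (6+).
Level 16 falls in the 12-22 band.
Grid: Level 12-22 × Category III = 46-54 months.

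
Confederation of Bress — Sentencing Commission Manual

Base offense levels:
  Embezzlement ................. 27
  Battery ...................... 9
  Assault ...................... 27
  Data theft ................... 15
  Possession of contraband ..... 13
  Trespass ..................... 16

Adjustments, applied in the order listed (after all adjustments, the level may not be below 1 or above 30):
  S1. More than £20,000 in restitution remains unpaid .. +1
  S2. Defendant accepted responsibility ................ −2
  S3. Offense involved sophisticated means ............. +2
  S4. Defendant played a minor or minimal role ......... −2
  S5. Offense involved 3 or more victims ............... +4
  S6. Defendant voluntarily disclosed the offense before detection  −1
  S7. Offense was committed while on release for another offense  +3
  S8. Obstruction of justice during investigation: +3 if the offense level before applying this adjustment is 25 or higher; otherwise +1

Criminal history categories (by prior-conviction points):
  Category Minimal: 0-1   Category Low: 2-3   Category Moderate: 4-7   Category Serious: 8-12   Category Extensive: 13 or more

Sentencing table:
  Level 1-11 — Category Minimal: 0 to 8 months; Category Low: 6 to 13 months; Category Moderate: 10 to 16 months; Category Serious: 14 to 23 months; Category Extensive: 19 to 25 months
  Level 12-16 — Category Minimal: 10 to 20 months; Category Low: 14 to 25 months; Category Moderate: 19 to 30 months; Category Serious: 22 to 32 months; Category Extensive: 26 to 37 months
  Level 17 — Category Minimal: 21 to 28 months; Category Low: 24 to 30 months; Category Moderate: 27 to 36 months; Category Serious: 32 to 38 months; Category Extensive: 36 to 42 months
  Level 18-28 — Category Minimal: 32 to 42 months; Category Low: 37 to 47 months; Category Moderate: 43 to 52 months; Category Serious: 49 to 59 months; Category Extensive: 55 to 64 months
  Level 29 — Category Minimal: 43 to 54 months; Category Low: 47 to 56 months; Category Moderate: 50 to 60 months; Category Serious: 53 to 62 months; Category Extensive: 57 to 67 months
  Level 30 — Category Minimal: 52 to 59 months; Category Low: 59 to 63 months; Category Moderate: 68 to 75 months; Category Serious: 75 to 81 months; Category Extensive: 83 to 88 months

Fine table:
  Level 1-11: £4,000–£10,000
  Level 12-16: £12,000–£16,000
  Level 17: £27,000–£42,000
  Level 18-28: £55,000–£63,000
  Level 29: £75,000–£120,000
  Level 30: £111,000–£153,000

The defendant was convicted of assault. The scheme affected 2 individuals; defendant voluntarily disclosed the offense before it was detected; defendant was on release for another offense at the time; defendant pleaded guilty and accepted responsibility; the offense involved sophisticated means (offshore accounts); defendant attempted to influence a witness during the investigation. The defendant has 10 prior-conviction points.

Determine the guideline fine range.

£111,000–£153,000

Base offense level for assault: 27.
S1 does not apply.
S2 applies: 27 − 2 = 25.
S3 applies: 25 + 2 = 27.
S4 does not apply.
S6 applies: 27 − 1 = 26.
S7 applies: 26 + 3 = 29.
S8 applies (level before this adjustment is 29 ≥ 25, so +3): 29 + 3 = 32.
Level 32 exceeds the maximum of 30; capped at 30.
Final offense level: 30.
Level 30 falls in the 30 band.
Fine table: Level 30 → £111,000–£153,000.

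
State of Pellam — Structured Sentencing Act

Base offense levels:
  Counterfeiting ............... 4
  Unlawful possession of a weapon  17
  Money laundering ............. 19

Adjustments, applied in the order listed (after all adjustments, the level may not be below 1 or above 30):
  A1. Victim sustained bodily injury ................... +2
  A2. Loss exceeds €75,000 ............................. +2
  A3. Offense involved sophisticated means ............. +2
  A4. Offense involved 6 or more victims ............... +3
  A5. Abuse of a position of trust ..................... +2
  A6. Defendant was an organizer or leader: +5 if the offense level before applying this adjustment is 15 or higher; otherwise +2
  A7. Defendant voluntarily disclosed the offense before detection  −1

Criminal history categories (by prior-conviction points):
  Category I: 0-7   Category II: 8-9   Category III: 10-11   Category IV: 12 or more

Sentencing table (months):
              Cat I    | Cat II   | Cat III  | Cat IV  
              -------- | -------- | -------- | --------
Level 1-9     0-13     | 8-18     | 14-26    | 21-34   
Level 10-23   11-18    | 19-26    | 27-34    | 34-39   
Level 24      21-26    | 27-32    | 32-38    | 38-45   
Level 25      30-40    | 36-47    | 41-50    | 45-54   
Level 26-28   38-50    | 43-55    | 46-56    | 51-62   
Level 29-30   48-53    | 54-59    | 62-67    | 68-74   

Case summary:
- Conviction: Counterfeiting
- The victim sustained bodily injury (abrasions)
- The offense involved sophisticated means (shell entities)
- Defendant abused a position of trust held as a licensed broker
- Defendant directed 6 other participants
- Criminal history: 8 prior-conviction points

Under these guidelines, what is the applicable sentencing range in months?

Base offense level for counterfeiting: 4.
A1 applies: 4 + 2 = 6.
A3 applies: 6 + 2 = 8.
A4 does not apply.
A5 applies: 8 + 2 = 10.
A6 applies (level before this adjustment is 10 < 15, so +2): 10 + 2 = 12.
Final offense level: 12.
Criminal history: 8 prior points → Category II (8-9).
Level 12 falls in the 10-23 band.
Grid: Level 10-23 × Category II = 19-26 months.

19-26 months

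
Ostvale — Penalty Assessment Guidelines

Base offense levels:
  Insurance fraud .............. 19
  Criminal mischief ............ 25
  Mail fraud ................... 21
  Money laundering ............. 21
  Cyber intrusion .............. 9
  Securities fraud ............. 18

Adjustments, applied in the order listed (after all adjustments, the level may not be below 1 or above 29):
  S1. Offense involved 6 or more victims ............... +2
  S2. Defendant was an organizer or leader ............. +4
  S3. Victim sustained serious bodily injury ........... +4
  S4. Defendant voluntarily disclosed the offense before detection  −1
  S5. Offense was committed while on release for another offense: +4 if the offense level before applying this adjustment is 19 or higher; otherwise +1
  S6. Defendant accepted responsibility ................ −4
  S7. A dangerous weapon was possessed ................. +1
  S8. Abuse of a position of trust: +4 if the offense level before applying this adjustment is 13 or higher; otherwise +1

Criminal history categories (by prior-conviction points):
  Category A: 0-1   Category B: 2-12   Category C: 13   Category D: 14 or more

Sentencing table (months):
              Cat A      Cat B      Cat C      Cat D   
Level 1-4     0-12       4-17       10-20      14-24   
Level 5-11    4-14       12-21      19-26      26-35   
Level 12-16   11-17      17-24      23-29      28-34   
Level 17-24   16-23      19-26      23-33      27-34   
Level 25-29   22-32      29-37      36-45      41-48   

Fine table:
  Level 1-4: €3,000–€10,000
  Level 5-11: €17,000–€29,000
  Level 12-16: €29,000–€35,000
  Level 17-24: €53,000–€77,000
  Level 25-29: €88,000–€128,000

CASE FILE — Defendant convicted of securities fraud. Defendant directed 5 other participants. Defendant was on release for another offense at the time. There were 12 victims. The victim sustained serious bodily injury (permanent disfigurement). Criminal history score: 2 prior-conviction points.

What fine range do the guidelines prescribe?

€88,000–€128,000

Base offense level for securities fraud: 18.
S1 applies: 18 + 2 = 20.
S2 applies: 20 + 4 = 24.
S3 applies: 24 + 4 = 28.
S4 does not apply.
S5 applies (level before this adjustment is 28 ≥ 19, so +4): 28 + 4 = 32.
S6 does not apply.
S7 does not apply.
Level 32 exceeds the maximum of 29; capped at 29.
Final offense level: 29.
Level 29 falls in the 25-29 band.
Fine table: Level 25-29 → €88,000–€128,000.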